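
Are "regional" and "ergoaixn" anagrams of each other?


Word 1: "regional" → sorted: aegilnor
Word 2: "ergoaixn" → sorted: aeginorx
Same letters? aegilnor != aeginorx
Anagram = No


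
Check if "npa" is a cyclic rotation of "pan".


Word: "pan", Candidate: "npa"
Method: check if candidate is substring of word+word
"panpan" contains "npa"? Yes
Is rotation = Yes


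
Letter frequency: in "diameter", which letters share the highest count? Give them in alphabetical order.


Word: "diameter"
Letter counts:
  'a': 1
  'd': 1
  'e': 2
  'i': 1
  'm': 1
  'r': 1
  't': 1
Maximum count = 2
Most frequent = 'e' (2 times each)


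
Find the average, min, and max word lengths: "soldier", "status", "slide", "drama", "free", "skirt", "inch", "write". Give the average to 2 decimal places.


Lengths: "soldier"=7, "status"=6, "slide"=5, "drama"=5, "free"=4, "skirt"=5, "inch"=4, "write"=5
Sum = 41, Count = 8
Average = 41/8 = 5.13
= avg=5.13, min=4, max=7


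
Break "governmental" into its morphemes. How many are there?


Word: "governmental"
Morphemes: govern | -ment | -al
Each morpheme carries meaning
= 3 morphemes


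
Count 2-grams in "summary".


Word: "summary" (length 7)
Number of 2-grams = length - 2 + 1 = 7 - 2 + 1
= 6


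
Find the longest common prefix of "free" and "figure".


Word 1: "free"
Word 2: "figure"
Comparing from start:
  Pos 0: 'f' == 'f'
  Pos 1: 'r' != 'i' (stop)
LCP = "f" (length 1)


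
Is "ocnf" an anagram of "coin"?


Word 1: "coin" → sorted: cino
Word 2: "ocnf" → sorted: cfno
Same letters? cino != cfno
Anagram = No


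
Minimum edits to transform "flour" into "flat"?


Word 1: "flour" (length 5)
Word 2: "flat" (length 4)
One optimal edit sequence (insert/delete/substitute each cost 1):
  1. keep 'f'
  2. keep 'l'
  3. delete 'o'  (+1)
  4. substitute 'u' -> 'a'  (+1)
  5. substitute 'r' -> 't'  (+1)
Total edit operations: 3
Edit distance = 3


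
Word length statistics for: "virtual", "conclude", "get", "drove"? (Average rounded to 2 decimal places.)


Lengths: "virtual"=7, "conclude"=8, "get"=3, "drove"=5
Sum = 23, Count = 4
Average = 23/4 = 5.75
= avg=5.75, min=3, max=8


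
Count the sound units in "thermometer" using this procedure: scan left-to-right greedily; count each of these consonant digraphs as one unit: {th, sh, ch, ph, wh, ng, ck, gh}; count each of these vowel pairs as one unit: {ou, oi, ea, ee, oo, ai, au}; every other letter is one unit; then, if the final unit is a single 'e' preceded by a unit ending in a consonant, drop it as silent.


Word: "thermometer" (11 letters)
Left-to-right scan:
  1. 'th' (digraph)
  2. 'e' (letter)
  3. 'r' (letter)
  4. 'm' (letter)
  5. 'o' (letter)
  6. 'm' (letter)
  7. 'e' (letter)
  8. 't' (letter)
  9. 'e' (letter)
  10. 'r' (letter)
Units from scan: 10
Sound units = 10 units


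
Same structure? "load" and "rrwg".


Pattern of "load": [0, 1, 2, 3]
Pattern of "rrwg": [0, 0, 1, 2]
Patterns do not match
Same pattern = No


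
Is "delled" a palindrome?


Word: "delled"
Reversed: "delled"
Forward == Backward? delled == delled
Palindrome = Yes


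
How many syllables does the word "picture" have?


Word: "picture"
Syllable breakdown: pic · ture
Counting: 2 parts
= 2 syllables


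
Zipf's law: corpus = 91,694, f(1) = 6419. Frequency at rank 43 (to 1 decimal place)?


Zipf's law: f(r) = f(1) / r
f(1) = 6419
f(43) = 6419 / 43
= 149.3 occurrences


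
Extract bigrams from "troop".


Word: "troop" (length 5)
Number of bigrams = 5 - 2 + 1 = 4
  Position 0: "tr"
  Position 1: "ro"
  Position 2: "oo"
  Position 3: "op"
Bigrams = "tr", "ro", "oo", "op"


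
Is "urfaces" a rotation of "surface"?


Word: "surface", Candidate: "urfaces"
Method: check if candidate is substring of word+word
"surfacesurface" contains "urfaces"? Yes
Is rotation = Yes


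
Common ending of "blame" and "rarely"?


Word 1: "blame"
Word 2: "rarely"
Comparing from end:
  Pos -1: 'e' != 'y' (stop)
LCS = "" (length 0)


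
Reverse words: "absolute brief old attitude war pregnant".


Original: "absolute brief old attitude war pregnant"
Words (1..n): absolute | brief | old | attitude | war | pregnant
Reversed (n..1): pregnant | war | attitude | old | brief | absolute
Result = "pregnant war attitude old brief absolute"


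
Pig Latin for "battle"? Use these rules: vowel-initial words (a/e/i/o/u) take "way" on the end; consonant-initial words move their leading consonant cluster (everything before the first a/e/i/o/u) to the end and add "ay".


Word: "battle"
Starts with consonant(s) → move to end, add 'ay'
Consonant cluster: "b"
Pig Latin = "attlebay"


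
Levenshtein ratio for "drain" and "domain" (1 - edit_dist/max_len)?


Word 1: "drain" (length 5)
Word 2: "domain" (length 6)
One optimal edit sequence:
  1. keep 'd'
  2. insert 'o'  (+1)
  3. substitute 'r' -> 'm'  (+1)
  4. keep 'a'
  5. keep 'i'
  6. keep 'n'
Edit distance = 2
Max length = max(5, 6) = 6
Similarity = 1 - 2/6
= 0.6667


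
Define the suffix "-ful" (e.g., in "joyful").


Suffix: -ful
As in: joyful -> joy + -ful
Meaning = full of


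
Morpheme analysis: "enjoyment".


Word: "enjoyment"
Morphemes: en- | joy | -ment
Each morpheme carries meaning
= 3 morphemes


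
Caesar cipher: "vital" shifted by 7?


Word: "vital"
Shift: 7
Each letter → (letter + shift) mod 26:
  'v' (21) + 7 = 2 → 'c'
  'i' (8) + 7 = 15 → 'p'
  't' (19) + 7 = 0 → 'a'
  'a' (0) + 7 = 7 → 'h'
  'l' (11) + 7 = 18 → 's'
Result = "cpahs"


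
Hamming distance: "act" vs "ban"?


Comparing character by character (same length = 3):
  Pos 0: 'a' vs 'b' !=
  Pos 1: 'c' vs 'a' !=
  Pos 2: 't' vs 'n' !=
Hamming distance = 3


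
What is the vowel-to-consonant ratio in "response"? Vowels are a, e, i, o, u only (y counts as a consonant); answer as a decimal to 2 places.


Word: "response"
Vowels (a,e,i,o,u): 3
Consonants: 5
Ratio = 3/5
= 0.60


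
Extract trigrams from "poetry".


Word: "poetry" (length 6)
Number of trigrams = 6 - 3 + 1 = 4
  Position 0: "poe"
  Position 1: "oet"
  Position 2: "etr"
  Position 3: "try"
Trigrams = "poe", "oet", "etr", "try"


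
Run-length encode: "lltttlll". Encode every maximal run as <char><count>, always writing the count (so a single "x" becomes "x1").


String: "lltttlll"
Scanning for consecutive runs:
  'l' x 2
  't' x 3
  'l' x 3
RLE = "l2t3l3"


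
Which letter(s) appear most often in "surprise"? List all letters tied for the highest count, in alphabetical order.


Word: "surprise"
Letter counts:
  'e': 1
  'i': 1
  'p': 1
  'r': 2
  's': 2
  'u': 1
Maximum count = 2
Most frequent = 'r', 's' (2 times each)


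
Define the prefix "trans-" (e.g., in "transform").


Prefix: trans-
Example: transform (trans- + form)
Meaning = across


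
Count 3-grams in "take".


Word: "take" (length 4)
Number of 3-grams = length - 3 + 1 = 4 - 3 + 1
= 2


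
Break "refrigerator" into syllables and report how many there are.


Word: "refrigerator"
Syllable breakdown: re-frig-er-a-tor
Counting: 5 parts
= 5 syllables


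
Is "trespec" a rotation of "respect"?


Word: "respect", Candidate: "trespec"
Method: check if candidate is substring of word+word
"respectrespect" contains "trespec"? Yes
Is rotation = Yes


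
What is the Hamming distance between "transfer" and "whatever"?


Comparing character by character (same length = 8):
  Pos 0: 't' vs 'w' !=
  Pos 1: 'r' vs 'h' !=
  Pos 2: 'a' vs 'a' =
  Pos 3: 'n' vs 't' !=
  Pos 4: 's' vs 'e' !=
  Pos 5: 'f' vs 'v' !=
  Pos 6: 'e' vs 'e' =
  Pos 7: 'r' vs 'r' =
Hamming distance = 5


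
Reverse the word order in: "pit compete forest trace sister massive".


Original: "pit compete forest trace sister massive"
Words (1..n): pit | compete | forest | trace | sister | massive
Reversed (n..1): massive | sister | trace | forest | compete | pit
Result = "massive sister trace forest compete pit"


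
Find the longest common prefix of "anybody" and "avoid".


Word 1: "anybody"
Word 2: "avoid"
Comparing from start:
  Pos 0: 'a' == 'a'
  Pos 1: 'n' != 'v' (stop)
LCP = "a" (length 1)


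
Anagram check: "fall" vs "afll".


Word 1: "fall" → sorted: afll
Word 2: "afll" → sorted: afll
Same letters? afll == afll
Anagram = Yes


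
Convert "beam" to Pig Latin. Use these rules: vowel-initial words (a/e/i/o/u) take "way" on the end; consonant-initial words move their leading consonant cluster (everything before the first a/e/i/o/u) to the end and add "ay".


Word: "beam"
Starts with consonant(s) → move to end, add 'ay'
Consonant cluster: "b"
Pig Latin = "eambay"


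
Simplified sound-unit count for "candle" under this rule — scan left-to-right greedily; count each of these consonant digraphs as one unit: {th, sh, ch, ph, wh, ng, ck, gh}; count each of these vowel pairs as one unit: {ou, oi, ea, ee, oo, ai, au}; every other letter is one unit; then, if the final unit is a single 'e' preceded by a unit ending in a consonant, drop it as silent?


Word: "candle" (6 letters)
Left-to-right scan:
  (1) 'c' (letter)
  (2) 'a' (letter)
  (3) 'n' (letter)
  (4) 'd' (letter)
  (5) 'l' (letter)
  (6) 'e' (letter)
Units from scan: 6
Final unit is 'e' after a consonant -> drop as silent (-1)
Sound units = 5 units


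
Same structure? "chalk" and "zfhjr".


Pattern of "chalk": [0, 1, 2, 3, 4]
Pattern of "zfhjr": [0, 1, 2, 3, 4]
Patterns match
Same pattern = Yes


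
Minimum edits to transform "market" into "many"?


Word 1: "market" (length 6)
Word 2: "many" (length 4)
One optimal edit sequence (insert/delete/substitute each cost 1):
  1. keep 'm'
  2. keep 'a'
  3. delete 'r'  (+1)
  4. delete 'k'  (+1)
  5. substitute 'e' -> 'n'  (+1)
  6. substitute 't' -> 'y'  (+1)
Total edit operations: 4
Edit distance = 4


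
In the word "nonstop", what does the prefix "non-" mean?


Prefix: non-
Example: nonstop = non- + stop
Meaning = not


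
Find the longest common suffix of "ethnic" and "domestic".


Word 1: "ethnic"
Word 2: "domestic"
Comparing from end:
  Pos -1: 'c' == 'c'
  Pos -2: 'i' == 'i'
  Pos -3: 'n' != 't' (stop)
LCS = "ic" (length 2)


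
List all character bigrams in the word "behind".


Word: "behind" (length 6)
Number of bigrams = 6 - 2 + 1 = 5
  Position 0: "be"
  Position 1: "eh"
  Position 2: "hi"
  Position 3: "in"
  Position 4: "nd"
Bigrams = "be", "eh", "hi", "in", "nd"


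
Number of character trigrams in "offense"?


Word: "offense" (length 7)
Number of 3-grams = length - 3 + 1 = 7 - 3 + 1
= 5


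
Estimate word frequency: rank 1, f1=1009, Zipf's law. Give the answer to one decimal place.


Zipf's law: f(r) = f(1) / r
f(1) = 1009
f(1) = 1009 / 1
= 1009.0 occurrences


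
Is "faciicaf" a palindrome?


Word: "faciicaf"
Reversed: "faciicaf"
Forward == Backward? faciicaf == faciicaf
Palindrome = Yes


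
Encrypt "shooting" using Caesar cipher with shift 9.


Word: "shooting"
Shift: 9
Each letter → (letter + shift) mod 26:
  's' (18) + 9 = 1 → 'b'
  'h' (7) + 9 = 16 → 'q'
  'o' (14) + 9 = 23 → 'x'
  'o' (14) + 9 = 23 → 'x'
  't' (19) + 9 = 2 → 'c'
  'i' (8) + 9 = 17 → 'r'
  'n' (13) + 9 = 22 → 'w'
  'g' (6) + 9 = 15 → 'p'
Result = "bqxxcrwp"


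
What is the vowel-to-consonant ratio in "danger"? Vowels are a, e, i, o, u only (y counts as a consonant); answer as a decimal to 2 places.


Word: "danger"
Vowels (a,e,i,o,u): 2
Consonants: 4
Ratio = 2/4
= 0.50


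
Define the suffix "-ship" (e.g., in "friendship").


Suffix: -ship
Example: friendship (friend + -ship)
Meaning = state / position


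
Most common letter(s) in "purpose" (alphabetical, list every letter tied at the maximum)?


Word: "purpose"
Letter counts:
  'e': 1
  'o': 1
  'p': 2
  'r': 1
  's': 1
  'u': 1
Maximum count = 2
Most frequent = 'p' (2 times each)


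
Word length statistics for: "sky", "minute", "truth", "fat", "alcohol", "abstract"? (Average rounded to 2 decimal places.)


Lengths: "sky"=3, "minute"=6, "truth"=5, "fat"=3, "alcohol"=7, "abstract"=8
Sum = 32, Count = 6
Average = 32/6 = 5.33
= avg=5.33, min=3, max=8


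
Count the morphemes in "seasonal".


Word: "seasonal"
Morphemes: season + -al
Each morpheme carries meaning
= 2 morphemes


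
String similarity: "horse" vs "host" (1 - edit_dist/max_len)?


Word 1: "horse" (length 5)
Word 2: "host" (length 4)
One optimal edit sequence:
  1. keep 'h'
  2. keep 'o'
  3. delete 'r'  (+1)
  4. keep 's'
  5. substitute 'e' -> 't'  (+1)
Edit distance = 2
Max length = max(5, 4) = 5
Similarity = 1 - 2/5
= 0.6000


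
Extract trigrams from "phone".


Word: "phone" (length 5)
Number of trigrams = 5 - 3 + 1 = 3
  Position 0: "pho"
  Position 1: "hon"
  Position 2: "one"
Trigrams = "pho", "hon", "one"


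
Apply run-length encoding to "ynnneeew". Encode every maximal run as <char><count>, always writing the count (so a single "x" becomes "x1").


String: "ynnneeew"
Scanning for consecutive runs:
  'y' x 1
  'n' x 3
  'e' x 3
  'w' x 1
RLE = "y1n3e3w1"


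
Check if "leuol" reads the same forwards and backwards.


Word: "leuol"
Reversed: "louel"
Forward == Backward? leuol != louel
Palindrome = No


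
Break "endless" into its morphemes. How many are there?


Word: "endless"
Morphemes: end + -less
Each morpheme carries meaning
= 2 morphemes


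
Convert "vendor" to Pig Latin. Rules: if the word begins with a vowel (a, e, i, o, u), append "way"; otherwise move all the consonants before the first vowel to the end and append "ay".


Word: "vendor"
Starts with consonant(s) → move to end, add 'ay'
Consonant cluster: "v"
Pig Latin = "endorvay"


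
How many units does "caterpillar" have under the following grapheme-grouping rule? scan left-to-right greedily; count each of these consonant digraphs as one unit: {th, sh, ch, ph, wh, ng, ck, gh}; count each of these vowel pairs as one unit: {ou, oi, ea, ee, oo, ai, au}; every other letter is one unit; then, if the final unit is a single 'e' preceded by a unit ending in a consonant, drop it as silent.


Word: "caterpillar" (11 letters)
Left-to-right scan:
  1. 'c' (letter)
  2. 'a' (letter)
  3. 't' (letter)
  4. 'e' (letter)
  5. 'r' (letter)
  6. 'p' (letter)
  7. 'i' (letter)
  8. 'l' (letter)
  9. 'l' (letter)
  10. 'a' (letter)
  11. 'r' (letter)
Units from scan: 11
Sound units = 11 units


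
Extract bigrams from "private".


Word: "private" (length 7)
Number of bigrams = 7 - 2 + 1 = 6
  Position 0: "pr"
  Position 1: "ri"
  Position 2: "iv"
  Position 3: "va"
  Position 4: "at"
  Position 5: "te"
Bigrams = "pr", "ri", "iv", "va", "at", "te"


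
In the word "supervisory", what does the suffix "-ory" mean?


Suffix: -ory
Example: supervisory (supervise + -ory, with a spelling change)
Meaning = relating to / place for


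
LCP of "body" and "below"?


Word 1: "body"
Word 2: "below"
Comparing from start:
  Pos 0: 'b' == 'b'
  Pos 1: 'o' != 'e' (stop)
LCP = "b" (length 1)


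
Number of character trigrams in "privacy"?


Word: "privacy" (length 7)
Number of 3-grams = length - 3 + 1 = 7 - 3 + 1
= 5


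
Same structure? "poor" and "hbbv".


Pattern of "poor": [0, 1, 1, 2]
Pattern of "hbbv": [0, 1, 1, 2]
Patterns match
Same pattern = Yes


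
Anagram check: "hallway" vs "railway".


Word 1: "hallway" → sorted: aahllwy
Word 2: "railway" → sorted: aailrwy
Same letters? aahllwy != aailrwy
Anagram = No


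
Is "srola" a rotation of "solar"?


Word: "solar", Candidate: "srola"
Method: check if candidate is substring of word+word
"solarsolar" contains "srola"? No
Is rotation = No


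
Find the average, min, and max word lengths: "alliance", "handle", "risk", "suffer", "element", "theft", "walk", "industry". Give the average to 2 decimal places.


Lengths: "alliance"=8, "handle"=6, "risk"=4, "suffer"=6, "element"=7, "theft"=5, "walk"=4, "industry"=8
Sum = 48, Count = 8
Average = 48/8 = 6.00
= avg=6.00, min=4, max=8


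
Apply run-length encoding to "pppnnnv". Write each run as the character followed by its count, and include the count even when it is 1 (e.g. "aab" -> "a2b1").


String: "pppnnnv"
Scanning for consecutive runs:
  'p' x 3
  'n' x 3
  'v' x 1
RLE = "p3n3v1"


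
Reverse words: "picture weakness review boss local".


Original: "picture weakness review boss local"
Words (1..n): picture | weakness | review | boss | local
Reversed (n..1): local | boss | review | weakness | picture
Result = "local boss review weakness picture"


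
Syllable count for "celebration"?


Word: "celebration"
Syllable breakdown: cel · e · bra · tion
Counting: 4 parts
= 4 syllables


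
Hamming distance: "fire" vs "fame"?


Comparing character by character (same length = 4):
  Pos 0: 'f' vs 'f' =
  Pos 1: 'i' vs 'a' !=
  Pos 2: 'r' vs 'm' !=
  Pos 3: 'e' vs 'e' =
Hamming distance = 2


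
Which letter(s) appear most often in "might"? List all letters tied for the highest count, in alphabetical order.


Word: "might"
Letter counts:
  'g': 1
  'h': 1
  'i': 1
  'm': 1
  't': 1
Maximum count = 1
Most frequent = 'g', 'h', 'i', 'm', 't' (1 time each)


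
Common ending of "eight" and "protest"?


Word 1: "eight"
Word 2: "protest"
Comparing from end:
  Pos -1: 't' == 't'
  Pos -2: 'h' != 's' (stop)
LCS = "t" (length 1)


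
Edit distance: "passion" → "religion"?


Word 1: "passion" (length 7)
Word 2: "religion" (length 8)
One optimal edit sequence (insert/delete/substitute each cost 1):
  1. insert 'r'  (+1)
  2. substitute 'p' -> 'e'  (+1)
  3. substitute 'a' -> 'l'  (+1)
  4. substitute 's' -> 'i'  (+1)
  5. substitute 's' -> 'g'  (+1)
  6. keep 'i'
  7. keep 'o'
  8. keep 'n'
Total edit operations: 5
Edit distance = 5


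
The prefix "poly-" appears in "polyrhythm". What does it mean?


Prefix: poly-
As in: polyrhythm -> poly- + rhythm
Meaning = many


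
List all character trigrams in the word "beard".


Word: "beard" (length 5)
Number of trigrams = 5 - 3 + 1 = 3
  Position 0: "bea"
  Position 1: "ear"
  Position 2: "ard"
Trigrams = "bea", "ear", "ard"


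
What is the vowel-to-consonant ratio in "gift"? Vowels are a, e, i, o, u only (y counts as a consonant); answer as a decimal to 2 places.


Word: "gift"
Vowels (a,e,i,o,u): 1
Consonants: 3
Ratio = 1/3
= 0.33


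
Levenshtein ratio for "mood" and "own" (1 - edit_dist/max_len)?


Word 1: "mood" (length 4)
Word 2: "own" (length 3)
One optimal edit sequence:
  1. delete 'm'  (+1)
  2. keep 'o'
  3. substitute 'o' -> 'w'  (+1)
  4. substitute 'd' -> 'n'  (+1)
Edit distance = 3
Max length = max(4, 3) = 4
Similarity = 1 - 3/4
= 0.2500


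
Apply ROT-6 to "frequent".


Word: "frequent"
Shift: 6
Each letter → (letter + shift) mod 26:
  'f' (5) + 6 = 11 → 'l'
  'r' (17) + 6 = 23 → 'x'
  'e' (4) + 6 = 10 → 'k'
  'q' (16) + 6 = 22 → 'w'
  'u' (20) + 6 = 0 → 'a'
  'e' (4) + 6 = 10 → 'k'
  'n' (13) + 6 = 19 → 't'
  't' (19) + 6 = 25 → 'z'
Result = "lxkwaktz"


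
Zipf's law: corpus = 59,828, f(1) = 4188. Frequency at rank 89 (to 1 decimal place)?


Zipf's law: f(r) = f(1) / r
f(1) = 4188
f(89) = 4188 / 89
= 47.1 occurrences


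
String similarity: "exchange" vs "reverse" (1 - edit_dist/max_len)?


Word 1: "exchange" (length 8)
Word 2: "reverse" (length 7)
One optimal edit sequence:
  1. delete 'e'  (+1)
  2. substitute 'x' -> 'r'  (+1)
  3. substitute 'c' -> 'e'  (+1)
  4. substitute 'h' -> 'v'  (+1)
  5. substitute 'a' -> 'e'  (+1)
  6. substitute 'n' -> 'r'  (+1)
  7. substitute 'g' -> 's'  (+1)
  8. keep 'e'
Edit distance = 7
Max length = max(8, 7) = 8
Similarity = 1 - 7/8
= 0.1250


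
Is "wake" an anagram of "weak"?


Word 1: "weak" → sorted: aekw
Word 2: "wake" → sorted: aekw
Same letters? aekw == aekw
Anagram = Yes


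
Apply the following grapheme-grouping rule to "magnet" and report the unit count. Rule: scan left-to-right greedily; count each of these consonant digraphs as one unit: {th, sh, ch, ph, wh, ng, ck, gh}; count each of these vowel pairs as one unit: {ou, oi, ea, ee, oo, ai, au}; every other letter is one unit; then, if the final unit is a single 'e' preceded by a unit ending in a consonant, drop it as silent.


Word: "magnet" (6 letters)
Left-to-right scan:
  1. 'm' (letter)
  2. 'a' (letter)
  3. 'g' (letter)
  4. 'n' (letter)
  5. 'e' (letter)
  6. 't' (letter)
Units from scan: 6
Sound units = 6 units


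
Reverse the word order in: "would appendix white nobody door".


Original: "would appendix white nobody door"
Words (1..n): would | appendix | white | nobody | door
Reversed (n..1): door | nobody | white | appendix | would
Result = "door nobody white appendix would"


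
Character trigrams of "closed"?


Word: "closed" (length 6)
Number of trigrams = 6 - 3 + 1 = 4
  Position 0: "clo"
  Position 1: "los"
  Position 2: "ose"
  Position 3: "sed"
Trigrams = "clo", "los", "ose", "sed"


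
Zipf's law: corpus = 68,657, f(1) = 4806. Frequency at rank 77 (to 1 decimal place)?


Zipf's law: f(r) = f(1) / r
f(1) = 4806
f(77) = 4806 / 77
= 62.4 occurrences


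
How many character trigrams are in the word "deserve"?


Word: "deserve" (length 7)
Number of 3-grams = length - 3 + 1 = 7 - 3 + 1
= 5


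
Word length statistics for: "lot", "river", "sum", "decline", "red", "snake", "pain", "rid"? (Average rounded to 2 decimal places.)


Lengths: "lot"=3, "river"=5, "sum"=3, "decline"=7, "red"=3, "snake"=5, "pain"=4, "rid"=3
Sum = 33, Count = 8
Average = 33/8 = 4.13
= avg=4.13, min=3, max=7


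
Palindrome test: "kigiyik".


Word: "kigiyik"
Reversed: "kiyigik"
Forward == Backward? kigiyik != kiyigik
Palindrome = No


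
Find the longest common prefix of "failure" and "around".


Word 1: "failure"
Word 2: "around"
Comparing from start:
  Pos 0: 'f' != 'a' (stop)
LCP = "" (length 0)


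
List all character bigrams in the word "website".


Word: "website" (length 7)
Number of bigrams = 7 - 2 + 1 = 6
  Position 0: "we"
  Position 1: "eb"
  Position 2: "bs"
  Position 3: "si"
  Position 4: "it"
  Position 5: "te"
Bigrams = "we", "eb", "bs", "si", "it", "te"


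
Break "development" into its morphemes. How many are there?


Word: "development"
Morphemes: develop / -ment
Each morpheme carries meaning
= 2 morphemes


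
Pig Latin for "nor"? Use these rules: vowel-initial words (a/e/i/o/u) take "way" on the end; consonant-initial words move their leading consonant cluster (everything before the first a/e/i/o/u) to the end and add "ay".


Word: "nor"
Starts with consonant(s) → move to end, add 'ay'
Consonant cluster: "n"
Pig Latin = "ornay"


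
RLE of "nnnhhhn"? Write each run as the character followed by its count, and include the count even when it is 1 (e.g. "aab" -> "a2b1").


String: "nnnhhhn"
Scanning for consecutive runs:
  'n' x 3
  'h' x 3
  'n' x 1
RLE = "n3h3n1"


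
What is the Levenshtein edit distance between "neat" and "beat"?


Word 1: "neat" (length 4)
Word 2: "beat" (length 4)
One optimal edit sequence (insert/delete/substitute each cost 1):
  1. substitute 'n' -> 'b'  (+1)
  2. keep 'e'
  3. keep 'a'
  4. keep 't'
Total edit operations: 1
Edit distance = 1


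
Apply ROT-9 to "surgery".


Word: "surgery"
Shift: 9
Each letter → (letter + shift) mod 26:
  's' (18) + 9 = 1 → 'b'
  'u' (20) + 9 = 3 → 'd'
  'r' (17) + 9 = 0 → 'a'
  'g' (6) + 9 = 15 → 'p'
  'e' (4) + 9 = 13 → 'n'
  'r' (17) + 9 = 0 → 'a'
  'y' (24) + 9 = 7 → 'h'
Result = "bdapnah"


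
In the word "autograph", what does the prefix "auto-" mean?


Prefix: auto-
Example: autograph (auto- + graph)
Meaning = self


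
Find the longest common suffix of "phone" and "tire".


Word 1: "phone"
Word 2: "tire"
Comparing from end:
  Pos -1: 'e' == 'e'
  Pos -2: 'n' != 'r' (stop)
LCS = "e" (length 1)


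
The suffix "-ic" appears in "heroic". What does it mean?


Suffix: -ic
Example: heroic (hero + -ic)
Meaning = relating to


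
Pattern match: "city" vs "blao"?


Pattern of "city": [0, 1, 2, 3]
Pattern of "blao": [0, 1, 2, 3]
Patterns match
Same pattern = Yes


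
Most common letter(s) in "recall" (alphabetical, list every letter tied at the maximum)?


Word: "recall"
Letter counts:
  'a': 1
  'c': 1
  'e': 1
  'l': 2
  'r': 1
Maximum count = 2
Most frequent = 'l' (2 times each)


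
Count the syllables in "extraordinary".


Word: "extraordinary"
Syllable breakdown: ex | traor | di | nar | y
Counting: 5 parts
= 5 syllables


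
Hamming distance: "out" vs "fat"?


Comparing character by character (same length = 3):
  Pos 0: 'o' vs 'f' !=
  Pos 1: 'u' vs 'a' !=
  Pos 2: 't' vs 't' =
Hamming distance = 2


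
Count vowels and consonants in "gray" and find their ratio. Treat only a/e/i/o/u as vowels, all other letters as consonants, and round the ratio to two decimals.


Word: "gray"
Vowels (a,e,i,o,u): 1
Consonants: 3
Ratio = 1/3
= 0.33


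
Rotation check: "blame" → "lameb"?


Word: "blame", Candidate: "lameb"
Method: check if candidate is substring of word+word
"blameblame" contains "lameb"? Yes
Is rotation = Yes


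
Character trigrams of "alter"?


Word: "alter" (length 5)
Number of trigrams = 5 - 3 + 1 = 3
  Position 0: "alt"
  Position 1: "lte"
  Position 2: "ter"
Trigrams = "alt", "lte", "ter"


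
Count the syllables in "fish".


Word: "fish"
Syllable breakdown: fish
Counting: 1 part
= 1 syllable


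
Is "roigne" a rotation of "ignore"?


Word: "ignore", Candidate: "roigne"
Method: check if candidate is substring of word+word
"ignoreignore" contains "roigne"? No
Is rotation = No


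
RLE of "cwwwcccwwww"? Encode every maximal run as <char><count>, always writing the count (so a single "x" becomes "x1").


String: "cwwwcccwwww"
Scanning for consecutive runs:
  'c' x 1
  'w' x 3
  'c' x 3
  'w' x 4
RLE = "c1w3c3w4"


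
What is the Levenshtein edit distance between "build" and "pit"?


Word 1: "build" (length 5)
Word 2: "pit" (length 3)
One optimal edit sequence (insert/delete/substitute each cost 1):
  1. delete 'b'  (+1)
  2. substitute 'u' -> 'p'  (+1)
  3. keep 'i'
  4. delete 'l'  (+1)
  5. substitute 'd' -> 't'  (+1)
Total edit operations: 4
Edit distance = 4


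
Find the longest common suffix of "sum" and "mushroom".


Word 1: "sum"
Word 2: "mushroom"
Comparing from end:
  Pos -1: 'm' == 'm'
  Pos -2: 'u' != 'o' (stop)
LCS = "m" (length 1)


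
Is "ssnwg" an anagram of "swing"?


Word 1: "swing" → sorted: ginsw
Word 2: "ssnwg" → sorted: gnssw
Same letters? ginsw != gnssw
Anagram = No


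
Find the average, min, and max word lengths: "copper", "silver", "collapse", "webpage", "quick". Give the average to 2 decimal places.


Lengths: "copper"=6, "silver"=6, "collapse"=8, "webpage"=7, "quick"=5
Sum = 32, Count = 5
Average = 32/5 = 6.40
= avg=6.40, min=5, max=8


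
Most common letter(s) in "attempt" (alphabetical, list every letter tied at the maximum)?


Word: "attempt"
Letter counts:
  'a': 1
  'e': 1
  'm': 1
  'p': 1
  't': 3
Maximum count = 3
Most frequent = 't' (3 times each)


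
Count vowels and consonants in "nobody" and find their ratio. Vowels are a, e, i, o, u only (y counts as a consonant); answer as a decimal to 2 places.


Word: "nobody"
Vowels (a,e,i,o,u): 2
Consonants: 4
Ratio = 2/4
= 0.50


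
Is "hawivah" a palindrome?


Word: "hawivah"
Reversed: "haviwah"
Forward == Backward? hawivah != haviwah
Palindrome = No


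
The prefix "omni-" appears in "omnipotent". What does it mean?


Prefix: omni-
Example: omnipotent (omni- + potent)
Meaning = all


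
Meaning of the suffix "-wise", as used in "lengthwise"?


Suffix: -wise
Example: lengthwise (length + -wise)
Meaning = in the manner of


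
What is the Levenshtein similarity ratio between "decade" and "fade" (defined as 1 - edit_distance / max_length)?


Word 1: "decade" (length 6)
Word 2: "fade" (length 4)
One optimal edit sequence:
  1. delete 'd'  (+1)
  2. delete 'e'  (+1)
  3. substitute 'c' -> 'f'  (+1)
  4. keep 'a'
  5. keep 'd'
  6. keep 'e'
Edit distance = 3
Max length = max(6, 4) = 6
Similarity = 1 - 3/6
= 0.5000


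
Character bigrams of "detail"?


Word: "detail" (length 6)
Number of bigrams = 6 - 2 + 1 = 5
  Position 0: "de"
  Position 1: "et"
  Position 2: "ta"
  Position 3: "ai"
  Position 4: "il"
Bigrams = "de", "et", "ta", "ai", "il"


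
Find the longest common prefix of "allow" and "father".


Word 1: "allow"
Word 2: "father"
Comparing from start:
  Pos 0: 'a' != 'f' (stop)
LCP = "" (length 0)


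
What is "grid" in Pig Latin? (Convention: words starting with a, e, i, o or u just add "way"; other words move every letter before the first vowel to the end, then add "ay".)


Word: "grid"
Starts with consonant(s) → move to end, add 'ay'
Consonant cluster: "gr"
Pig Latin = "idgray"


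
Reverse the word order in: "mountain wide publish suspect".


Original: "mountain wide publish suspect"
Words (1..n): mountain | wide | publish | suspect
Reversed (n..1): suspect | publish | wide | mountain
Result = "suspect publish wide mountain"


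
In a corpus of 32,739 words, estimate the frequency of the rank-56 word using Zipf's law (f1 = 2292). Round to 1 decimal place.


Zipf's law: f(r) = f(1) / r
f(1) = 2292
f(56) = 2292 / 56
= 40.9 occurrences


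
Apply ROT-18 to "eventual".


Word: "eventual"
Shift: 18
Each letter → (letter + shift) mod 26:
  'e' (4) + 18 = 22 → 'w'
  'v' (21) + 18 = 13 → 'n'
  'e' (4) + 18 = 22 → 'w'
  'n' (13) + 18 = 5 → 'f'
  't' (19) + 18 = 11 → 'l'
  'u' (20) + 18 = 12 → 'm'
  'a' (0) + 18 = 18 → 's'
  'l' (11) + 18 = 3 → 'd'
Result = "wnwflmsd"


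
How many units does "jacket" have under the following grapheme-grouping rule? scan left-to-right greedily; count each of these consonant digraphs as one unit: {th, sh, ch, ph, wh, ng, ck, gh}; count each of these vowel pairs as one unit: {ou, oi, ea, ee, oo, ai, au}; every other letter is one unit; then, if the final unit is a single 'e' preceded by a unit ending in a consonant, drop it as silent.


Word: "jacket" (6 letters)
Left-to-right scan:
  [1] 'j' (letter)
  [2] 'a' (letter)
  [3] 'ck' (digraph)
  [4] 'e' (letter)
  [5] 't' (letter)
Units from scan: 5
Sound units = 5 units


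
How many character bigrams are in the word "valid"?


Word: "valid" (length 5)
Number of 2-grams = length - 2 + 1 = 5 - 2 + 1
= 4


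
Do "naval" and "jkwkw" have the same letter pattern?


Pattern of "naval": [0, 1, 2, 1, 3]
Pattern of "jkwkw": [0, 1, 2, 1, 2]
Patterns do not match
Same pattern = No


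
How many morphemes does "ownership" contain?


Word: "ownership"
Morphemes: own / -er / -ship
Each morpheme carries meaning
= 3 morphemes


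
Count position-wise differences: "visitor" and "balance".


Comparing character by character (same length = 7):
  Pos 0: 'v' vs 'b' !=
  Pos 1: 'i' vs 'a' !=
  Pos 2: 's' vs 'l' !=
  Pos 3: 'i' vs 'a' !=
  Pos 4: 't' vs 'n' !=
  Pos 5: 'o' vs 'c' !=
  Pos 6: 'r' vs 'e' !=
Hamming distance = 7


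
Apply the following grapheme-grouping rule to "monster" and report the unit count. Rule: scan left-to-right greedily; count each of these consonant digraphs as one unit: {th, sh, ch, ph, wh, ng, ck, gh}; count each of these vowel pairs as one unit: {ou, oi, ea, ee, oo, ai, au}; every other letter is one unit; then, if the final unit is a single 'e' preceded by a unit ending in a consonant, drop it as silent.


Word: "monster" (7 letters)
Left-to-right scan:
  [1] 'm' (letter)
  [2] 'o' (letter)
  [3] 'n' (letter)
  [4] 's' (letter)
  [5] 't' (letter)
  [6] 'e' (letter)
  [7] 'r' (letter)
Units from scan: 7
Sound units = 7 units


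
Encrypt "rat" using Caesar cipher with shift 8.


Word: "rat"
Shift: 8
Each letter → (letter + shift) mod 26:
  'r' (17) + 8 = 25 → 'z'
  'a' (0) + 8 = 8 → 'i'
  't' (19) + 8 = 1 → 'b'
Result = "zib"


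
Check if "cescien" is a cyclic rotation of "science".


Word: "science", Candidate: "cescien"
Method: check if candidate is substring of word+word
"sciencescience" contains "cescien"? Yes
Is rotation = Yes


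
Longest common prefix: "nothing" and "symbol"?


Word 1: "nothing"
Word 2: "symbol"
Comparing from start:
  Pos 0: 'n' != 's' (stop)
LCP = "" (length 0)


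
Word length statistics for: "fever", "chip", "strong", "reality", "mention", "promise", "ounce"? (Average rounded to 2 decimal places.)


Lengths: "fever"=5, "chip"=4, "strong"=6, "reality"=7, "mention"=7, "promise"=7, "ounce"=5
Sum = 41, Count = 7
Average = 41/7 = 5.86
= avg=5.86, min=4, max=7


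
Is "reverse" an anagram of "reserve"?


Word 1: "reserve" → sorted: eeerrsv
Word 2: "reverse" → sorted: eeerrsv
Same letters? eeerrsv == eeerrsv
Anagram = Yes


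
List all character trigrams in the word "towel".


Word: "towel" (length 5)
Number of trigrams = 5 - 3 + 1 = 3
  Position 0: "tow"
  Position 1: "owe"
  Position 2: "wel"
Trigrams = "tow", "owe", "wel"


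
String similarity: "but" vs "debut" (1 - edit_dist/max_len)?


Word 1: "but" (length 3)
Word 2: "debut" (length 5)
One optimal edit sequence:
  1. insert 'd'  (+1)
  2. insert 'e'  (+1)
  3. keep 'b'
  4. keep 'u'
  5. keep 't'
Edit distance = 2
Max length = max(3, 5) = 5
Similarity = 1 - 2/5
= 0.6000


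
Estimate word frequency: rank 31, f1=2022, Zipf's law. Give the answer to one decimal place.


Zipf's law: f(r) = f(1) / r
f(1) = 2022
f(31) = 2022 / 31
= 65.2 occurrences


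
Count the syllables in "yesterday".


Word: "yesterday"
Syllable breakdown: yes · ter · day
Counting: 3 parts
= 3 syllables


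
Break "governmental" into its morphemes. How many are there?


Word: "governmental"
Morphemes: govern + -ment + -al
Each morpheme carries meaning
= 3 morphemes


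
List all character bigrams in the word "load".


Word: "load" (length 4)
Number of bigrams = 4 - 2 + 1 = 3
  Position 0: "lo"
  Position 1: "oa"
  Position 2: "ad"
Bigrams = "lo", "oa", "ad"


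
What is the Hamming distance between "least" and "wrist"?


Comparing character by character (same length = 5):
  Pos 0: 'l' vs 'w' !=
  Pos 1: 'e' vs 'r' !=
  Pos 2: 'a' vs 'i' !=
  Pos 3: 's' vs 's' =
  Pos 4: 't' vs 't' =
Hamming distance = 3


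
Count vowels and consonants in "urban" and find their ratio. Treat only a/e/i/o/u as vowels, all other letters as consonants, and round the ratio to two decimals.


Word: "urban"
Vowels (a,e,i,o,u): 2
Consonants: 3
Ratio = 2/3
= 0.67


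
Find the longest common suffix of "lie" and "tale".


Word 1: "lie"
Word 2: "tale"
Comparing from end:
  Pos -1: 'e' == 'e'
  Pos -2: 'i' != 'l' (stop)
LCS = "e" (length 1)


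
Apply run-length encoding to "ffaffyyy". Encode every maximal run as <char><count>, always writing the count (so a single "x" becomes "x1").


String: "ffaffyyy"
Scanning for consecutive runs:
  'f' x 2
  'a' x 1
  'f' x 2
  'y' x 3
RLE = "f2a1f2y3"


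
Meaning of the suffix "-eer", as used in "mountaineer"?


Suffix: -eer
Example: mountaineer = mountain + -eer
Meaning = one who is concerned with


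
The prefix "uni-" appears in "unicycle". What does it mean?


Prefix: uni-
Example: unicycle = uni- + cycle
Meaning = one


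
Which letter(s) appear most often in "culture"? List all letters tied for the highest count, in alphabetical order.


Word: "culture"
Letter counts:
  'c': 1
  'e': 1
  'l': 1
  'r': 1
  't': 1
  'u': 2
Maximum count = 2
Most frequent = 'u' (2 times each)


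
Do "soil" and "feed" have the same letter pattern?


Pattern of "soil": [0, 1, 2, 3]
Pattern of "feed": [0, 1, 1, 2]
Patterns do not match
Same pattern = No


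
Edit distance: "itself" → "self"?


Word 1: "itself" (length 6)
Word 2: "self" (length 4)
One optimal edit sequence (insert/delete/substitute each cost 1):
  1. delete 'i'  (+1)
  2. delete 't'  (+1)
  3. keep 's'
  4. keep 'e'
  5. keep 'l'
  6. keep 'f'
Total edit operations: 2
Edit distance = 2


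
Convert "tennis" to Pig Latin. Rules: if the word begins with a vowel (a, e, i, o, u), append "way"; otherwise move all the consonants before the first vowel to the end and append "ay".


Word: "tennis"
Starts with consonant(s) → move to end, add 'ay'
Consonant cluster: "t"
Pig Latin = "ennistay"


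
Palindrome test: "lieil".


Word: "lieil"
Reversed: "lieil"
Forward == Backward? lieil == lieil
Palindrome = Yes


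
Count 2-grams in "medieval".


Word: "medieval" (length 8)
Number of 2-grams = length - 2 + 1 = 8 - 2 + 1
= 7


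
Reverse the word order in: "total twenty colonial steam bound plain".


Original: "total twenty colonial steam bound plain"
Words (1..n): total | twenty | colonial | steam | bound | plain
Reversed (n..1): plain | bound | steam | colonial | twenty | total
Result = "plain bound steam colonial twenty total"


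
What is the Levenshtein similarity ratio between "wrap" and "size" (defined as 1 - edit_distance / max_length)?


Word 1: "wrap" (length 4)
Word 2: "size" (length 4)
One optimal edit sequence:
  1. substitute 'w' -> 's'  (+1)
  2. substitute 'r' -> 'i'  (+1)
  3. substitute 'a' -> 'z'  (+1)
  4. substitute 'p' -> 'e'  (+1)
Edit distance = 4
Max length = max(4, 4) = 4
Similarity = 1 - 4/4
= 0.0000


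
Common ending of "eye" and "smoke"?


Word 1: "eye"
Word 2: "smoke"
Comparing from end:
  Pos -1: 'e' == 'e'
  Pos -2: 'y' != 'k' (stop)
LCS = "e" (length 1)


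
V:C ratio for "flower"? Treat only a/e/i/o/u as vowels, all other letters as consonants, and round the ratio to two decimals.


Word: "flower"
Vowels (a,e,i,o,u): 2
Consonants: 4
Ratio = 2/4
= 0.50


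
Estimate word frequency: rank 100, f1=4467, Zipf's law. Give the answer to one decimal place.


Zipf's law: f(r) = f(1) / r
f(1) = 4467
f(100) = 4467 / 100
= 44.7 occurrences


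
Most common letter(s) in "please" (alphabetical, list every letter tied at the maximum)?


Word: "please"
Letter counts:
  'a': 1
  'e': 2
  'l': 1
  'p': 1
  's': 1
Maximum count = 2
Most frequent = 'e' (2 times each)


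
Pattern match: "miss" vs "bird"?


Pattern of "miss": [0, 1, 2, 2]
Pattern of "bird": [0, 1, 2, 3]
Patterns do not match
Same pattern = No


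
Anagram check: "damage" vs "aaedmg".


Word 1: "damage" → sorted: aadegm
Word 2: "aaedmg" → sorted: aadegm
Same letters? aadegm == aadegm
Anagram = Yes


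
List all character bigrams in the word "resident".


Word: "resident" (length 8)
Number of bigrams = 8 - 2 + 1 = 7
  Position 0: "re"
  Position 1: "es"
  Position 2: "si"
  Position 3: "id"
  Position 4: "de"
  Position 5: "en"
  Position 6: "nt"
Bigrams = "re", "es", "si", "id", "de", "en", "nt"


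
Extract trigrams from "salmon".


Word: "salmon" (length 6)
Number of trigrams = 6 - 3 + 1 = 4
  Position 0: "sal"
  Position 1: "alm"
  Position 2: "lmo"
  Position 3: "mon"
Trigrams = "sal", "alm", "lmo", "mon"


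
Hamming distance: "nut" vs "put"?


Comparing character by character (same length = 3):
  Pos 0: 'n' vs 'p' !=
  Pos 1: 'u' vs 'u' =
  Pos 2: 't' vs 't' =
Hamming distance = 1


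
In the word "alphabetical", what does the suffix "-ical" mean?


Suffix: -ical
As in: alphabetical -> alphabet + -ical
Meaning = relating to


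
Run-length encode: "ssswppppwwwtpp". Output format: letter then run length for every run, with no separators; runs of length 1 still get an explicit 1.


String: "ssswppppwwwtpp"
Scanning for consecutive runs:
  's' x 3
  'w' x 1
  'p' x 4
  'w' x 3
  't' x 1
  'p' x 2
RLE = "s3w1p4w3t1p2"


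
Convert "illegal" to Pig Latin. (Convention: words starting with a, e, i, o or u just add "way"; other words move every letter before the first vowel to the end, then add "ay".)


Word: "illegal"
Starts with vowel → add 'way'
Pig Latin = "illegalway"
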